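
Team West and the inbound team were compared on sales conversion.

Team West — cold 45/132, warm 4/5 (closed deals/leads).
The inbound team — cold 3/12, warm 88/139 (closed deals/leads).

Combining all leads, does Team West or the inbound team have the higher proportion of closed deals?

the inbound team

Cold: Team West 45/132 = 34.1%, the inbound team 3/12 = 25.0% → Team West
Warm: Team West 4/5 = 80.0%, the inbound team 88/139 = 63.3% → Team West
Overall: Team West 49/137 = 35.8%, the inbound team 91/151 = 60.3% → the inbound team
(Team West wins every lead group but the inbound team wins overall — Team West's leads skew toward the low-rate cold group.)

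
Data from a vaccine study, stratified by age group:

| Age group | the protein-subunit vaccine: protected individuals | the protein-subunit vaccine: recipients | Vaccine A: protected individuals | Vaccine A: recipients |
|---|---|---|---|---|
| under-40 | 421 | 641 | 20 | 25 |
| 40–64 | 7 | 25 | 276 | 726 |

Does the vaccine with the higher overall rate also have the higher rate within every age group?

Under-40: the protein-subunit vaccine 421/641 = 65.7%, Vaccine A 20/25 = 80.0% → Vaccine A
40–64: the protein-subunit vaccine 7/25 = 28.0%, Vaccine A 276/726 = 38.0% → Vaccine A
Overall: the protein-subunit vaccine 428/666 = 64.3%, Vaccine A 296/751 = 39.4% → the protein-subunit vaccine
Vaccine A wins each age group but the protein-subunit vaccine wins overall — the comparison reverses. Vaccine A's recipients skew toward 40–64, which has a lower base rate.

No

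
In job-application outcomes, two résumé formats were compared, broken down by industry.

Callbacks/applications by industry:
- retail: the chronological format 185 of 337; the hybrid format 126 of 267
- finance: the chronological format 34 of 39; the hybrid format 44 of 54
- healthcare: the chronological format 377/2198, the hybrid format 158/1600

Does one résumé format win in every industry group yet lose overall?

No

Retail: the chronological format 185/337 = 54.9%, the hybrid format 126/267 = 47.2% → the chronological format
Finance: the chronological format 34/39 = 87.2%, the hybrid format 44/54 = 81.5% → the chronological format
Healthcare: the chronological format 377/2198 = 17.2%, the hybrid format 158/1600 = 9.9% → the chronological format
Overall: the chronological format 596/2574 = 23.2%, the hybrid format 328/1921 = 17.1% → the chronological format
The chronological format wins overall and in every industry group — no reversal.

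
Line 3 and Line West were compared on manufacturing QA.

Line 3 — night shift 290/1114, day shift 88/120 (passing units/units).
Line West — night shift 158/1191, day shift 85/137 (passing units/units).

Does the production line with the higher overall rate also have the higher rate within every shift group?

Night shift: Line 3 290/1114 = 26.0%, Line West 158/1191 = 13.3% → Line 3
Day shift: Line 3 88/120 = 73.3%, Line West 85/137 = 62.0% → Line 3
Overall: Line 3 378/1234 = 30.6%, Line West 243/1328 = 18.3% → Line 3
Line 3 wins overall and in every shift group — no reversal.

Yes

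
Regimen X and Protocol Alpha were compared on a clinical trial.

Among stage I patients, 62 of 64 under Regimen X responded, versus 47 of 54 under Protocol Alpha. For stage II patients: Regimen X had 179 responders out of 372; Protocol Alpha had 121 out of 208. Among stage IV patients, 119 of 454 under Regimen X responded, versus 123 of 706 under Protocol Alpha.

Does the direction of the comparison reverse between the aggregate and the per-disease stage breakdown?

No

Stage I: Regimen X 62/64 = 96.9%, Protocol Alpha 47/54 = 87.0% → Regimen X
Stage II: Regimen X 179/372 = 48.1%, Protocol Alpha 121/208 = 58.2% → Protocol Alpha
Stage IV: Regimen X 119/454 = 26.2%, Protocol Alpha 123/706 = 17.4% → Regimen X
Overall: Regimen X 360/890 = 40.4%, Protocol Alpha 291/968 = 30.1% → Regimen X
Neither sweeps: Regimen X wins 2 of 3 groups, Protocol Alpha wins 1. Regimen X wins overall but not every group — no Simpson reversal.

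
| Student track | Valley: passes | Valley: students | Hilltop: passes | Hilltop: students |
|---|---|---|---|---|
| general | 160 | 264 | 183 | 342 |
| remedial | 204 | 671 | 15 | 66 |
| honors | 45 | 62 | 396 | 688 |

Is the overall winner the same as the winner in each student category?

General: Valley 160/264 = 60.6%, Hilltop 183/342 = 53.5% → Valley
Remedial: Valley 204/671 = 30.4%, Hilltop 15/66 = 22.7% → Valley
Honors: Valley 45/62 = 72.6%, Hilltop 396/688 = 57.6% → Valley
Overall: Valley 409/997 = 41.0%, Hilltop 594/1096 = 54.2% → Hilltop
Valley wins each student group but Hilltop wins overall — the comparison reverses. Valley's students skew toward remedial, which has a lower base rate.

No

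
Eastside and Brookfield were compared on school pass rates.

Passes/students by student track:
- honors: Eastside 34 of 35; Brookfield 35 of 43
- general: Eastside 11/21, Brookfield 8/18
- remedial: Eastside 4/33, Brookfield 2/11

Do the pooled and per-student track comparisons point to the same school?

No

Honors: Eastside 34/35 = 97.1%, Brookfield 35/43 = 81.4% → Eastside
General: Eastside 11/21 = 52.4%, Brookfield 8/18 = 44.4% → Eastside
Remedial: Eastside 4/33 = 12.1%, Brookfield 2/11 = 18.2% → Brookfield
Overall: Eastside 49/89 = 55.1%, Brookfield 45/72 = 62.5% → Brookfield
Neither sweeps: Eastside wins 2 of 3 groups, Brookfield wins 1. Brookfield wins overall but not every group — no Simpson reversal.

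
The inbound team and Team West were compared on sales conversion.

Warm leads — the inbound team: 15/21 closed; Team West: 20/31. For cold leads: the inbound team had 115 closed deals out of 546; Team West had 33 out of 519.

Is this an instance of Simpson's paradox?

No

Warm: the inbound team 15/21 = 71.4%, Team West 20/31 = 64.5% → the inbound team
Cold: the inbound team 115/546 = 21.1%, Team West 33/519 = 6.4% → the inbound team
Overall: the inbound team 130/567 = 22.9%, Team West 53/550 = 9.6% → the inbound team
The inbound team wins overall and in every lead group — no reversal.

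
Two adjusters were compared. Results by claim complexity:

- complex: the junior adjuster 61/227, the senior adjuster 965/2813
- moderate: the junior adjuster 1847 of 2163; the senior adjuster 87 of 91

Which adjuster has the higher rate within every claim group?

the senior adjuster

Complex: the junior adjuster 61/227 = 26.9%, the senior adjuster 965/2813 = 34.3% → the senior adjuster
Moderate: the junior adjuster 1847/2163 = 85.4%, the senior adjuster 87/91 = 95.6% → the senior adjuster
The senior adjuster has the higher rate in both groups.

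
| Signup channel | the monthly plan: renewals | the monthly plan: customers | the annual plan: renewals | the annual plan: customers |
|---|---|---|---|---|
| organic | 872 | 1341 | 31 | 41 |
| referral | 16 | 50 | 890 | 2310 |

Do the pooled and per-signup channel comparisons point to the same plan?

No

Organic: the monthly plan 872/1341 = 65.0%, the annual plan 31/41 = 75.6% → the annual plan
Referral: the monthly plan 16/50 = 32.0%, the annual plan 890/2310 = 38.5% → the annual plan
Overall: the monthly plan 888/1391 = 63.8%, the annual plan 921/2351 = 39.2% → the monthly plan
The annual plan wins each signup group but the monthly plan wins overall — the comparison reverses. The annual plan's customers skew toward referral, which has a lower base rate.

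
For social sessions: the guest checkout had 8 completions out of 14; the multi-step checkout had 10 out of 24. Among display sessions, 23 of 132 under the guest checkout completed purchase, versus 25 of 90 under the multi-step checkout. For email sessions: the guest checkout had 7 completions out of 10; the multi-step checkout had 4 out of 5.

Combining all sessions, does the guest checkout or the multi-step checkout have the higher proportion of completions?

the multi-step checkout

Social: the guest checkout 8/14 = 57.1%, the multi-step checkout 10/24 = 41.7% → the guest checkout
Display: the guest checkout 23/132 = 17.4%, the multi-step checkout 25/90 = 27.8% → the multi-step checkout
Email: the guest checkout 7/10 = 70.0%, the multi-step checkout 4/5 = 80.0% → the multi-step checkout
Overall: the guest checkout 38/156 = 24.4%, the multi-step checkout 39/119 = 32.8% → the multi-step checkout
(Neither sweeps every traffic group, but the multi-step checkout has the higher pooled rate.)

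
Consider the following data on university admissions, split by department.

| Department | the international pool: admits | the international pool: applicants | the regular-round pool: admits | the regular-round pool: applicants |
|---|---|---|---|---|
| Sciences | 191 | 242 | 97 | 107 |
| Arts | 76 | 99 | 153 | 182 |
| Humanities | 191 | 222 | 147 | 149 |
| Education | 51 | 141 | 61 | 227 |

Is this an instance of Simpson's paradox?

Sciences: the international pool 191/242 = 78.9%, the regular-round pool 97/107 = 90.7% → the regular-round pool
Arts: the international pool 76/99 = 76.8%, the regular-round pool 153/182 = 84.1% → the regular-round pool
Humanities: the international pool 191/222 = 86.0%, the regular-round pool 147/149 = 98.7% → the regular-round pool
Education: the international pool 51/141 = 36.2%, the regular-round pool 61/227 = 26.9% → the international pool
Overall: the international pool 509/704 = 72.3%, the regular-round pool 458/665 = 68.9% → the international pool
Neither sweeps: the international pool wins 1 of 4 groups, the regular-round pool wins 3. The international pool wins overall but not every group — no Simpson reversal.

No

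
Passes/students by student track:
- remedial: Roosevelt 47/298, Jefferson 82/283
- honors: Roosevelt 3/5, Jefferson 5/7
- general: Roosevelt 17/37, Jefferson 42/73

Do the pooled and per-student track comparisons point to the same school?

Yes

Remedial: Roosevelt 47/298 = 15.8%, Jefferson 82/283 = 29.0% → Jefferson
Honors: Roosevelt 3/5 = 60.0%, Jefferson 5/7 = 71.4% → Jefferson
General: Roosevelt 17/37 = 45.9%, Jefferson 42/73 = 57.5% → Jefferson
Overall: Roosevelt 67/340 = 19.7%, Jefferson 129/363 = 35.5% → Jefferson
Jefferson wins overall and in every student group — no reversal.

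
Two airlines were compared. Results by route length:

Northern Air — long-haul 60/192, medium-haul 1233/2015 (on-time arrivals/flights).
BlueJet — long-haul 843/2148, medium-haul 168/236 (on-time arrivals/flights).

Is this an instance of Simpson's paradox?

Long-haul: Northern Air 60/192 = 31.2%, BlueJet 843/2148 = 39.2% → BlueJet
Medium-haul: Northern Air 1233/2015 = 61.2%, BlueJet 168/236 = 71.2% → BlueJet
Overall: Northern Air 1293/2207 = 58.6%, BlueJet 1011/2384 = 42.4% → Northern Air
BlueJet wins each route group but Northern Air wins overall — the comparison reverses. BlueJet's flights skew toward long-haul, which has a lower base rate.

Yes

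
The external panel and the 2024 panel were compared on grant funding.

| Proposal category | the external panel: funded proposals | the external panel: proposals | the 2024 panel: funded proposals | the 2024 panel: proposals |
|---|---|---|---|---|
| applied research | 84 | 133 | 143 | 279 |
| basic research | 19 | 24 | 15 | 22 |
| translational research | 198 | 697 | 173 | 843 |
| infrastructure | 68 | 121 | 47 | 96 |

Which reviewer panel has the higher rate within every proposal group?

Applied research: the external panel 84/133 = 63.2%, the 2024 panel 143/279 = 51.3% → the external panel
Basic research: the external panel 19/24 = 79.2%, the 2024 panel 15/22 = 68.2% → the external panel
Translational research: the external panel 198/697 = 28.4%, the 2024 panel 173/843 = 20.5% → the external panel
Infrastructure: the external panel 68/121 = 56.2%, the 2024 panel 47/96 = 49.0% → the external panel
The external panel has the higher rate in all 4 groups.

the external panel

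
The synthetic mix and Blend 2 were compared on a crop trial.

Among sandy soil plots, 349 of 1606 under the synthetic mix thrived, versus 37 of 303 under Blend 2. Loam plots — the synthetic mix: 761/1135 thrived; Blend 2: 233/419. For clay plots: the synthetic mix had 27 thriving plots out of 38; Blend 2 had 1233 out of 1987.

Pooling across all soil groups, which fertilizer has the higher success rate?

Blend 2

Sandy soil: the synthetic mix 349/1606 = 21.7%, Blend 2 37/303 = 12.2% → the synthetic mix
Loam: the synthetic mix 761/1135 = 67.0%, Blend 2 233/419 = 55.6% → the synthetic mix
Clay: the synthetic mix 27/38 = 71.1%, Blend 2 1233/1987 = 62.1% → the synthetic mix
Overall: the synthetic mix 1137/2779 = 40.9%, Blend 2 1503/2709 = 55.5% → Blend 2
(The synthetic mix wins every soil group but Blend 2 wins overall — the synthetic mix's plots skew toward the low-rate sandy soil group.)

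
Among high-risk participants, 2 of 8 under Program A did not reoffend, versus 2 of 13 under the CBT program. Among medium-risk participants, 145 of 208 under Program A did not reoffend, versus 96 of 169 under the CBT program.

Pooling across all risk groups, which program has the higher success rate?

High-risk: Program A 2/8 = 25.0%, the CBT program 2/13 = 15.4% → Program A
Medium-risk: Program A 145/208 = 69.7%, the CBT program 96/169 = 56.8% → Program A
Overall: Program A 147/216 = 68.1%, the CBT program 98/182 = 53.8% → Program A

Program A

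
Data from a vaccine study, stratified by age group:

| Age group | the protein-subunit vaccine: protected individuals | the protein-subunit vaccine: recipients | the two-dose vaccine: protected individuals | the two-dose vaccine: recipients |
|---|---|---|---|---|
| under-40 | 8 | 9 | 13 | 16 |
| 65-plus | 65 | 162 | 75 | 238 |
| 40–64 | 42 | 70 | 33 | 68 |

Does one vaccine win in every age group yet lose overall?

No

Under-40: the protein-subunit vaccine 8/9 = 88.9%, the two-dose vaccine 13/16 = 81.2% → the protein-subunit vaccine
65-plus: the protein-subunit vaccine 65/162 = 40.1%, the two-dose vaccine 75/238 = 31.5% → the protein-subunit vaccine
40–64: the protein-subunit vaccine 42/70 = 60.0%, the two-dose vaccine 33/68 = 48.5% → the protein-subunit vaccine
Overall: the protein-subunit vaccine 115/241 = 47.7%, the two-dose vaccine 121/322 = 37.6% → the protein-subunit vaccine
The protein-subunit vaccine wins overall and in every age group — no reversal.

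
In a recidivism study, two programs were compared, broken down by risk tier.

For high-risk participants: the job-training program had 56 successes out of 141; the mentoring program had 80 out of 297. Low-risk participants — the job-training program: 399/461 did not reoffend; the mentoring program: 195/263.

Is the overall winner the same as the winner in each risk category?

High-risk: the job-training program 56/141 = 39.7%, the mentoring program 80/297 = 26.9% → the job-training program
Low-risk: the job-training program 399/461 = 86.6%, the mentoring program 195/263 = 74.1% → the job-training program
Overall: the job-training program 455/602 = 75.6%, the mentoring program 275/560 = 49.1% → the job-training program
The job-training program wins overall and in every risk group — no reversal.

Yes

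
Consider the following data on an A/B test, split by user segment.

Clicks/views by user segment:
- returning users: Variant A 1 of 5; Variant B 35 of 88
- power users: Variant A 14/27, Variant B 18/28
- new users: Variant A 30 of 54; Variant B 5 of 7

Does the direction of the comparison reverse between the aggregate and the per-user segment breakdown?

Yes

Returning users: Variant A 1/5 = 20.0%, Variant B 35/88 = 39.8% → Variant B
Power users: Variant A 14/27 = 51.9%, Variant B 18/28 = 64.3% → Variant B
New users: Variant A 30/54 = 55.6%, Variant B 5/7 = 71.4% → Variant B
Overall: Variant A 45/86 = 52.3%, Variant B 58/123 = 47.2% → Variant A
Variant B wins each user group but Variant A wins overall — the comparison reverses. Variant B's views skew toward returning users, which has a lower base rate.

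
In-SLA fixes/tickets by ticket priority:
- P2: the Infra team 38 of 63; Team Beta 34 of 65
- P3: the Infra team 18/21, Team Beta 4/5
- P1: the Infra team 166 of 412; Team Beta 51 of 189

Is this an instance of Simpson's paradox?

P2: the Infra team 38/63 = 60.3%, Team Beta 34/65 = 52.3% → the Infra team
P3: the Infra team 18/21 = 85.7%, Team Beta 4/5 = 80.0% → the Infra team
P1: the Infra team 166/412 = 40.3%, Team Beta 51/189 = 27.0% → the Infra team
Overall: the Infra team 222/496 = 44.8%, Team Beta 89/259 = 34.4% → the Infra team
The Infra team wins overall and in every ticket group — no reversal.

No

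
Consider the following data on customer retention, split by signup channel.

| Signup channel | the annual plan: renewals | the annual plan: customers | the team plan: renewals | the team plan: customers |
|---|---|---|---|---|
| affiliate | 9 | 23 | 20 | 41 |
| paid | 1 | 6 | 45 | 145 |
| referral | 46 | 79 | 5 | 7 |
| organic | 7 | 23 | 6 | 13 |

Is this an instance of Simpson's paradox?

Affiliate: the annual plan 9/23 = 39.1%, the team plan 20/41 = 48.8% → the team plan
Paid: the annual plan 1/6 = 16.7%, the team plan 45/145 = 31.0% → the team plan
Referral: the annual plan 46/79 = 58.2%, the team plan 5/7 = 71.4% → the team plan
Organic: the annual plan 7/23 = 30.4%, the team plan 6/13 = 46.2% → the team plan
Overall: the annual plan 63/131 = 48.1%, the team plan 76/206 = 36.9% → the annual plan
The team plan wins each signup group but the annual plan wins overall — the comparison reverses. The team plan's customers skew toward paid, which has a lower base rate.

Yes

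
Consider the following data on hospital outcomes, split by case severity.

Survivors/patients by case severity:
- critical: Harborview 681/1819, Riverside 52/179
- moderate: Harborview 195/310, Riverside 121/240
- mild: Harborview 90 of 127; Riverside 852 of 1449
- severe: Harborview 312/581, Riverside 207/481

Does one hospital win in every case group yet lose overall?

Critical: Harborview 681/1819 = 37.4%, Riverside 52/179 = 29.1% → Harborview
Moderate: Harborview 195/310 = 62.9%, Riverside 121/240 = 50.4% → Harborview
Mild: Harborview 90/127 = 70.9%, Riverside 852/1449 = 58.8% → Harborview
Severe: Harborview 312/581 = 53.7%, Riverside 207/481 = 43.0% → Harborview
Overall: Harborview 1278/2837 = 45.0%, Riverside 1232/2349 = 52.4% → Riverside
Harborview wins each case group but Riverside wins overall — the comparison reverses. Harborview's patients skew toward critical, which has a lower base rate.

Yes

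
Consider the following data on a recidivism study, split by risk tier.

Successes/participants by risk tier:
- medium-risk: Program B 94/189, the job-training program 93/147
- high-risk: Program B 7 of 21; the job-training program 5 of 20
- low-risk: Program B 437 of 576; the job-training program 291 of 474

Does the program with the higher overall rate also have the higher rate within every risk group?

Medium-risk: Program B 94/189 = 49.7%, the job-training program 93/147 = 63.3% → the job-training program
High-risk: Program B 7/21 = 33.3%, the job-training program 5/20 = 25.0% → Program B
Low-risk: Program B 437/576 = 75.9%, the job-training program 291/474 = 61.4% → Program B
Overall: Program B 538/786 = 68.4%, the job-training program 389/641 = 60.7% → Program B
Neither sweeps: Program B wins 2 of 3 groups, the job-training program wins 1. Program B wins overall but not every group — no Simpson reversal.

No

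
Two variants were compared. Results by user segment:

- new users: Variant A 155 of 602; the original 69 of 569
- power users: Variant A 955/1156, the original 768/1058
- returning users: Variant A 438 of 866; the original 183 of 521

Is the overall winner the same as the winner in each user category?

Yes

New users: Variant A 155/602 = 25.7%, the original 69/569 = 12.1% → Variant A
Power users: Variant A 955/1156 = 82.6%, the original 768/1058 = 72.6% → Variant A
Returning users: Variant A 438/866 = 50.6%, the original 183/521 = 35.1% → Variant A
Overall: Variant A 1548/2624 = 59.0%, the original 1020/2148 = 47.5% → Variant A
Variant A wins overall and in every user group — no reversal.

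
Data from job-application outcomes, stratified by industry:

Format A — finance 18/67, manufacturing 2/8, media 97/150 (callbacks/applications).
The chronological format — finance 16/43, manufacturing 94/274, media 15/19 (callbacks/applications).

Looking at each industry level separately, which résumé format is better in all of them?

Finance: Format A 18/67 = 26.9%, the chronological format 16/43 = 37.2% → the chronological format
Manufacturing: Format A 2/8 = 25.0%, the chronological format 94/274 = 34.3% → the chronological format
Media: Format A 97/150 = 64.7%, the chronological format 15/19 = 78.9% → the chronological format
The chronological format has the higher rate in all 3 groups.

the chronological format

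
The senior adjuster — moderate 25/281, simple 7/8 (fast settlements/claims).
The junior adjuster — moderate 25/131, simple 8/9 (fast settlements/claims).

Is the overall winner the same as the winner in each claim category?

Moderate: the senior adjuster 25/281 = 8.9%, the junior adjuster 25/131 = 19.1% → the junior adjuster
Simple: the senior adjuster 7/8 = 87.5%, the junior adjuster 8/9 = 88.9% → the junior adjuster
Overall: the senior adjuster 32/289 = 11.1%, the junior adjuster 33/140 = 23.6% → the junior adjuster
The junior adjuster wins overall and in every claim group — no reversal.

Yes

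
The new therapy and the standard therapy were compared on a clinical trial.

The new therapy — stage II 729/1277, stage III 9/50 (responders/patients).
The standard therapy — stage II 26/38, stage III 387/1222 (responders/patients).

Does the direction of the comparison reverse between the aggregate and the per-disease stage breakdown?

Stage II: the new therapy 729/1277 = 57.1%, the standard therapy 26/38 = 68.4% → the standard therapy
Stage III: the new therapy 9/50 = 18.0%, the standard therapy 387/1222 = 31.7% → the standard therapy
Overall: the new therapy 738/1327 = 55.6%, the standard therapy 413/1260 = 32.8% → the new therapy
The standard therapy wins each disease group but the new therapy wins overall — the comparison reverses. The standard therapy's patients skew toward stage III, which has a lower base rate.

Yes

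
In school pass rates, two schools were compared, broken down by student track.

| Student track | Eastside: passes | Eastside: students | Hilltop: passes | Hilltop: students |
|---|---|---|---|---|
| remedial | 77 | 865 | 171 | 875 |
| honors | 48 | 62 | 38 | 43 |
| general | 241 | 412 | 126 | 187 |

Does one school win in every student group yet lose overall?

Remedial: Eastside 77/865 = 8.9%, Hilltop 171/875 = 19.5% → Hilltop
Honors: Eastside 48/62 = 77.4%, Hilltop 38/43 = 88.4% → Hilltop
General: Eastside 241/412 = 58.5%, Hilltop 126/187 = 67.4% → Hilltop
Overall: Eastside 366/1339 = 27.3%, Hilltop 335/1105 = 30.3% → Hilltop
Hilltop wins overall and in every student group — no reversal.

No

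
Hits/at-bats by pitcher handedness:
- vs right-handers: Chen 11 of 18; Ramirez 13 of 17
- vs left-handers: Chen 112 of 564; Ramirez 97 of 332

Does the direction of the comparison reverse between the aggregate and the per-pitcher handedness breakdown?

No

Vs right-handers: Chen 11/18 = 61.1%, Ramirez 13/17 = 76.5% → Ramirez
Vs left-handers: Chen 112/564 = 19.9%, Ramirez 97/332 = 29.2% → Ramirez
Overall: Chen 123/582 = 21.1%, Ramirez 110/349 = 31.5% → Ramirez
Ramirez wins overall and in every pitcher group — no reversal.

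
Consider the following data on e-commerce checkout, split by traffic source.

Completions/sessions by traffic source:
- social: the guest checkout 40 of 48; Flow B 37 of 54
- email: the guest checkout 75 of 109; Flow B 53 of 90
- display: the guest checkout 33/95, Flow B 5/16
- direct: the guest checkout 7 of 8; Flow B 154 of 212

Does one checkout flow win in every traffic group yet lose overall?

Yes

Social: the guest checkout 40/48 = 83.3%, Flow B 37/54 = 68.5% → the guest checkout
Email: the guest checkout 75/109 = 68.8%, Flow B 53/90 = 58.9% → the guest checkout
Display: the guest checkout 33/95 = 34.7%, Flow B 5/16 = 31.2% → the guest checkout
Direct: the guest checkout 7/8 = 87.5%, Flow B 154/212 = 72.6% → the guest checkout
Overall: the guest checkout 155/260 = 59.6%, Flow B 249/372 = 66.9% → Flow B
The guest checkout wins each traffic group but Flow B wins overall — the comparison reverses. The guest checkout's sessions skew toward display, which has a lower base rate.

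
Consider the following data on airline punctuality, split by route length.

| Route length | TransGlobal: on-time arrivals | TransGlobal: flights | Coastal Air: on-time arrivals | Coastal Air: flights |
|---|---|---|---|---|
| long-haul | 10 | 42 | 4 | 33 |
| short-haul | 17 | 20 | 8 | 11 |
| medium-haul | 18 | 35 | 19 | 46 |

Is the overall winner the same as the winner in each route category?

Yes

Long-haul: TransGlobal 10/42 = 23.8%, Coastal Air 4/33 = 12.1% → TransGlobal
Short-haul: TransGlobal 17/20 = 85.0%, Coastal Air 8/11 = 72.7% → TransGlobal
Medium-haul: TransGlobal 18/35 = 51.4%, Coastal Air 19/46 = 41.3% → TransGlobal
Overall: TransGlobal 45/97 = 46.4%, Coastal Air 31/90 = 34.4% → TransGlobal
TransGlobal wins overall and in every route group — no reversal.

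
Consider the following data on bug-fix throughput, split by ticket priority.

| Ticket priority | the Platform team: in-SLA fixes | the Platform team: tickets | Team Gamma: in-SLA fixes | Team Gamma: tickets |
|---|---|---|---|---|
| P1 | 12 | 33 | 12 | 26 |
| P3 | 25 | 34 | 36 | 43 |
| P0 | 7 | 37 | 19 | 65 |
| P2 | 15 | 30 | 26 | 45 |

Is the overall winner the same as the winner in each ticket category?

Yes

P1: the Platform team 12/33 = 36.4%, Team Gamma 12/26 = 46.2% → Team Gamma
P3: the Platform team 25/34 = 73.5%, Team Gamma 36/43 = 83.7% → Team Gamma
P0: the Platform team 7/37 = 18.9%, Team Gamma 19/65 = 29.2% → Team Gamma
P2: the Platform team 15/30 = 50.0%, Team Gamma 26/45 = 57.8% → Team Gamma
Overall: the Platform team 59/134 = 44.0%, Team Gamma 93/179 = 52.0% → Team Gamma
Team Gamma wins overall and in every ticket group — no reversal.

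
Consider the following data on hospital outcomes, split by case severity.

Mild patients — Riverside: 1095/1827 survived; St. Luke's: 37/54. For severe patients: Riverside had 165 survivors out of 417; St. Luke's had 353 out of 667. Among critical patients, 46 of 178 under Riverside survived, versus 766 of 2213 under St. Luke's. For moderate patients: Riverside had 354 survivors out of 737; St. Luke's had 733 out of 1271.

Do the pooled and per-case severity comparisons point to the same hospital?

No

Mild: Riverside 1095/1827 = 59.9%, St. Luke's 37/54 = 68.5% → St. Luke's
Severe: Riverside 165/417 = 39.6%, St. Luke's 353/667 = 52.9% → St. Luke's
Critical: Riverside 46/178 = 25.8%, St. Luke's 766/2213 = 34.6% → St. Luke's
Moderate: Riverside 354/737 = 48.0%, St. Luke's 733/1271 = 57.7% → St. Luke's
Overall: Riverside 1660/3159 = 52.5%, St. Luke's 1889/4205 = 44.9% → Riverside
St. Luke's wins each case group but Riverside wins overall — the comparison reverses. St. Luke's's patients skew toward critical, which has a lower base rate.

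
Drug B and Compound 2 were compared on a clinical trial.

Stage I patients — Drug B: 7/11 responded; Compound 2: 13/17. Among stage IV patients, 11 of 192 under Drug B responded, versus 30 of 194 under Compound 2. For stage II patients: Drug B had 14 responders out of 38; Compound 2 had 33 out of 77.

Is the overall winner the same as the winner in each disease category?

Yes

Stage I: Drug B 7/11 = 63.6%, Compound 2 13/17 = 76.5% → Compound 2
Stage IV: Drug B 11/192 = 5.7%, Compound 2 30/194 = 15.5% → Compound 2
Stage II: Drug B 14/38 = 36.8%, Compound 2 33/77 = 42.9% → Compound 2
Overall: Drug B 32/241 = 13.3%, Compound 2 76/288 = 26.4% → Compound 2
Compound 2 wins overall and in every disease group — no reversal.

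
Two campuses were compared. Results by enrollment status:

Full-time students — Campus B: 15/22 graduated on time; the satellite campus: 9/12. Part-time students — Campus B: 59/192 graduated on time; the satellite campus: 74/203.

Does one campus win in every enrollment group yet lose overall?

No

Full-time: Campus B 15/22 = 68.2%, the satellite campus 9/12 = 75.0% → the satellite campus
Part-time: Campus B 59/192 = 30.7%, the satellite campus 74/203 = 36.5% → the satellite campus
Overall: Campus B 74/214 = 34.6%, the satellite campus 83/215 = 38.6% → the satellite campus
The satellite campus wins overall and in every enrollment group — no reversal.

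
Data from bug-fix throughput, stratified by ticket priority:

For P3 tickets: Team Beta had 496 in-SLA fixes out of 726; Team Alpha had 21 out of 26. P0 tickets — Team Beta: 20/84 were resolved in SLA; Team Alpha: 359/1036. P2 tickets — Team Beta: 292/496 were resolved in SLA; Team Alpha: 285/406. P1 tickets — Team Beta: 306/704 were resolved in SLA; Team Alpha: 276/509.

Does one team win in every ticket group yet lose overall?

P3: Team Beta 496/726 = 68.3%, Team Alpha 21/26 = 80.8% → Team Alpha
P0: Team Beta 20/84 = 23.8%, Team Alpha 359/1036 = 34.7% → Team Alpha
P2: Team Beta 292/496 = 58.9%, Team Alpha 285/406 = 70.2% → Team Alpha
P1: Team Beta 306/704 = 43.5%, Team Alpha 276/509 = 54.2% → Team Alpha
Overall: Team Beta 1114/2010 = 55.4%, Team Alpha 941/1977 = 47.6% → Team Beta
Team Alpha wins each ticket group but Team Beta wins overall — the comparison reverses. Team Alpha's tickets skew toward P0, which has a lower base rate.

Yes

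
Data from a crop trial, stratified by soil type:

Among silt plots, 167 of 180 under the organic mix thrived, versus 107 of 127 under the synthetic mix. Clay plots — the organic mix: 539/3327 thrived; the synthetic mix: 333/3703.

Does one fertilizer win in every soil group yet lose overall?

No

Silt: the organic mix 167/180 = 92.8%, the synthetic mix 107/127 = 84.3% → the organic mix
Clay: the organic mix 539/3327 = 16.2%, the synthetic mix 333/3703 = 9.0% → the organic mix
Overall: the organic mix 706/3507 = 20.1%, the synthetic mix 440/3830 = 11.5% → the organic mix
The organic mix wins overall and in every soil group — no reversal.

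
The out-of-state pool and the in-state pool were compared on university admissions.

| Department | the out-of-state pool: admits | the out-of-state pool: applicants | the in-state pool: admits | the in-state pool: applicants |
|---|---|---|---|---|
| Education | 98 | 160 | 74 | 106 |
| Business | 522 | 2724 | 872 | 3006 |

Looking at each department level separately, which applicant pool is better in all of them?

the in-state pool

Education: the out-of-state pool 98/160 = 61.2%, the in-state pool 74/106 = 69.8% → the in-state pool
Business: the out-of-state pool 522/2724 = 19.2%, the in-state pool 872/3006 = 29.0% → the in-state pool
The in-state pool has the higher rate in both groups.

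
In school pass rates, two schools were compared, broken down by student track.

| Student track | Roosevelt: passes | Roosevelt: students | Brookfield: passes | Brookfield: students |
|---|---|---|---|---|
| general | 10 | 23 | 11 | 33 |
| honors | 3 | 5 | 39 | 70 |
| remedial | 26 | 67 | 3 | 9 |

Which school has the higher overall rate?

Brookfield

General: Roosevelt 10/23 = 43.5%, Brookfield 11/33 = 33.3% → Roosevelt
Honors: Roosevelt 3/5 = 60.0%, Brookfield 39/70 = 55.7% → Roosevelt
Remedial: Roosevelt 26/67 = 38.8%, Brookfield 3/9 = 33.3% → Roosevelt
Overall: Roosevelt 39/95 = 41.1%, Brookfield 53/112 = 47.3% → Brookfield
(Roosevelt wins every student group but Brookfield wins overall — Roosevelt's students skew toward the low-rate remedial group.)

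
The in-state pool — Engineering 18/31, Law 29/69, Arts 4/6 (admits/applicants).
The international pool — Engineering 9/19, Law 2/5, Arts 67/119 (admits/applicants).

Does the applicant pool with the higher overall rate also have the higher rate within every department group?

No

Engineering: the in-state pool 18/31 = 58.1%, the international pool 9/19 = 47.4% → the in-state pool
Law: the in-state pool 29/69 = 42.0%, the international pool 2/5 = 40.0% → the in-state pool
Arts: the in-state pool 4/6 = 66.7%, the international pool 67/119 = 56.3% → the in-state pool
Overall: the in-state pool 51/106 = 48.1%, the international pool 78/143 = 54.5% → the international pool
The in-state pool wins each department group but the international pool wins overall — the comparison reverses. The in-state pool's applicants skew toward Law, which has a lower base rate.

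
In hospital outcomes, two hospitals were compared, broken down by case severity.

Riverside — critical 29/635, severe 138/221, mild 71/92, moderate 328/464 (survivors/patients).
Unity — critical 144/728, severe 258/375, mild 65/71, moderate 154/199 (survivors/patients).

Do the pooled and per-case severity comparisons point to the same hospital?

Critical: Riverside 29/635 = 4.6%, Unity 144/728 = 19.8% → Unity
Severe: Riverside 138/221 = 62.4%, Unity 258/375 = 68.8% → Unity
Mild: Riverside 71/92 = 77.2%, Unity 65/71 = 91.5% → Unity
Moderate: Riverside 328/464 = 70.7%, Unity 154/199 = 77.4% → Unity
Overall: Riverside 566/1412 = 40.1%, Unity 621/1373 = 45.2% → Unity
Unity wins overall and in every case group — no reversal.

Yes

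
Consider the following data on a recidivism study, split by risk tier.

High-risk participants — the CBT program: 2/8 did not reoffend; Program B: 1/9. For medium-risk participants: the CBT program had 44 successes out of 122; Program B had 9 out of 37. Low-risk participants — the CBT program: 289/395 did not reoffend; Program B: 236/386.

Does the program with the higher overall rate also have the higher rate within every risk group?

Yes

High-risk: the CBT program 2/8 = 25.0%, Program B 1/9 = 11.1% → the CBT program
Medium-risk: the CBT program 44/122 = 36.1%, Program B 9/37 = 24.3% → the CBT program
Low-risk: the CBT program 289/395 = 73.2%, Program B 236/386 = 61.1% → the CBT program
Overall: the CBT program 335/525 = 63.8%, Program B 246/432 = 56.9% → the CBT program
The CBT program wins overall and in every risk group — no reversal.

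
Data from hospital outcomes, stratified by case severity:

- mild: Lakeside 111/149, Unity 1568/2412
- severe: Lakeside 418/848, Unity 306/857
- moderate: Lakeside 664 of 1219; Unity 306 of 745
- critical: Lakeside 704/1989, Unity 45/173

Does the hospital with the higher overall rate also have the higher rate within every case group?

No

Mild: Lakeside 111/149 = 74.5%, Unity 1568/2412 = 65.0% → Lakeside
Severe: Lakeside 418/848 = 49.3%, Unity 306/857 = 35.7% → Lakeside
Moderate: Lakeside 664/1219 = 54.5%, Unity 306/745 = 41.1% → Lakeside
Critical: Lakeside 704/1989 = 35.4%, Unity 45/173 = 26.0% → Lakeside
Overall: Lakeside 1897/4205 = 45.1%, Unity 2225/4187 = 53.1% → Unity
Lakeside wins each case group but Unity wins overall — the comparison reverses. Lakeside's patients skew toward critical, which has a lower base rate.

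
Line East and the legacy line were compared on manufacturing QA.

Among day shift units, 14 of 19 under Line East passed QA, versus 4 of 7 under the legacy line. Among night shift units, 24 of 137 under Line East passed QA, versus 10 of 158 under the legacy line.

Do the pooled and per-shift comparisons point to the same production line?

Day shift: Line East 14/19 = 73.7%, the legacy line 4/7 = 57.1% → Line East
Night shift: Line East 24/137 = 17.5%, the legacy line 10/158 = 6.3% → Line East
Overall: Line East 38/156 = 24.4%, the legacy line 14/165 = 8.5% → Line East
Line East wins overall and in every shift group — no reversal.

Yes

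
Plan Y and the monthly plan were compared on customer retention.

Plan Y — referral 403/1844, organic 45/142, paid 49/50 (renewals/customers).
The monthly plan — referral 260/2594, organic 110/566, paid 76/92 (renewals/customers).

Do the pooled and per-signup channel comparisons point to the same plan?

Yes

Referral: Plan Y 403/1844 = 21.9%, the monthly plan 260/2594 = 10.0% → Plan Y
Organic: Plan Y 45/142 = 31.7%, the monthly plan 110/566 = 19.4% → Plan Y
Paid: Plan Y 49/50 = 98.0%, the monthly plan 76/92 = 82.6% → Plan Y
Overall: Plan Y 497/2036 = 24.4%, the monthly plan 446/3252 = 13.7% → Plan Y
Plan Y wins overall and in every signup group — no reversal.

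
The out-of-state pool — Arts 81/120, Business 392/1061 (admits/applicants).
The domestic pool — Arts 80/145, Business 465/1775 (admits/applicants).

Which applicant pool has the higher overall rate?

Arts: the out-of-state pool 81/120 = 67.5%, the domestic pool 80/145 = 55.2% → the out-of-state pool
Business: the out-of-state pool 392/1061 = 36.9%, the domestic pool 465/1775 = 26.2% → the out-of-state pool
Overall: the out-of-state pool 473/1181 = 40.1%, the domestic pool 545/1920 = 28.4% → the out-of-state pool

the out-of-state pool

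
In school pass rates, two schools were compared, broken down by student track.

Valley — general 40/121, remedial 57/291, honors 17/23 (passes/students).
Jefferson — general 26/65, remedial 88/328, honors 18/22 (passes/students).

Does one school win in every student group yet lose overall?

General: Valley 40/121 = 33.1%, Jefferson 26/65 = 40.0% → Jefferson
Remedial: Valley 57/291 = 19.6%, Jefferson 88/328 = 26.8% → Jefferson
Honors: Valley 17/23 = 73.9%, Jefferson 18/22 = 81.8% → Jefferson
Overall: Valley 114/435 = 26.2%, Jefferson 132/415 = 31.8% → Jefferson
Jefferson wins overall and in every student group — no reversal.

No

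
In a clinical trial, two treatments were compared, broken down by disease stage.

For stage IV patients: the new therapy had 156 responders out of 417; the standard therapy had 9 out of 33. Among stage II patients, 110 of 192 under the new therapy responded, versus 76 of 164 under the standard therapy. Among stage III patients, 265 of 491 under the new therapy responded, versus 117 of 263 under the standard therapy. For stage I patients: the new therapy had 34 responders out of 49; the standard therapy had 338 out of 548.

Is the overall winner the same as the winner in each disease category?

Stage IV: the new therapy 156/417 = 37.4%, the standard therapy 9/33 = 27.3% → the new therapy
Stage II: the new therapy 110/192 = 57.3%, the standard therapy 76/164 = 46.3% → the new therapy
Stage III: the new therapy 265/491 = 54.0%, the standard therapy 117/263 = 44.5% → the new therapy
Stage I: the new therapy 34/49 = 69.4%, the standard therapy 338/548 = 61.7% → the new therapy
Overall: the new therapy 565/1149 = 49.2%, the standard therapy 540/1008 = 53.6% → the standard therapy
The new therapy wins each disease group but the standard therapy wins overall — the comparison reverses. The new therapy's patients skew toward stage IV, which has a lower base rate.

No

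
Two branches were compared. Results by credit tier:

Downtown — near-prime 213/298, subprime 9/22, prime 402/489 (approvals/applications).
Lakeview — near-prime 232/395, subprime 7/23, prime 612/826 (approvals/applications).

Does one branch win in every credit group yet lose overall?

No

Near-prime: Downtown 213/298 = 71.5%, Lakeview 232/395 = 58.7% → Downtown
Subprime: Downtown 9/22 = 40.9%, Lakeview 7/23 = 30.4% → Downtown
Prime: Downtown 402/489 = 82.2%, Lakeview 612/826 = 74.1% → Downtown
Overall: Downtown 624/809 = 77.1%, Lakeview 851/1244 = 68.4% → Downtown
Downtown wins overall and in every credit group — no reversal.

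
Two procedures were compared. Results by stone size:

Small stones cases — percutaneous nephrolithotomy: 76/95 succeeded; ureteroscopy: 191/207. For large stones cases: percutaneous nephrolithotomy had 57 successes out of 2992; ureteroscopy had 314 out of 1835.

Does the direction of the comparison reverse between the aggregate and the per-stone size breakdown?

Small stones: percutaneous nephrolithotomy 76/95 = 80.0%, ureteroscopy 191/207 = 92.3% → ureteroscopy
Large stones: percutaneous nephrolithotomy 57/2992 = 1.9%, ureteroscopy 314/1835 = 17.1% → ureteroscopy
Overall: percutaneous nephrolithotomy 133/3087 = 4.3%, ureteroscopy 505/2042 = 24.7% → ureteroscopy
Ureteroscopy wins overall and in every stone group — no reversal.

No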